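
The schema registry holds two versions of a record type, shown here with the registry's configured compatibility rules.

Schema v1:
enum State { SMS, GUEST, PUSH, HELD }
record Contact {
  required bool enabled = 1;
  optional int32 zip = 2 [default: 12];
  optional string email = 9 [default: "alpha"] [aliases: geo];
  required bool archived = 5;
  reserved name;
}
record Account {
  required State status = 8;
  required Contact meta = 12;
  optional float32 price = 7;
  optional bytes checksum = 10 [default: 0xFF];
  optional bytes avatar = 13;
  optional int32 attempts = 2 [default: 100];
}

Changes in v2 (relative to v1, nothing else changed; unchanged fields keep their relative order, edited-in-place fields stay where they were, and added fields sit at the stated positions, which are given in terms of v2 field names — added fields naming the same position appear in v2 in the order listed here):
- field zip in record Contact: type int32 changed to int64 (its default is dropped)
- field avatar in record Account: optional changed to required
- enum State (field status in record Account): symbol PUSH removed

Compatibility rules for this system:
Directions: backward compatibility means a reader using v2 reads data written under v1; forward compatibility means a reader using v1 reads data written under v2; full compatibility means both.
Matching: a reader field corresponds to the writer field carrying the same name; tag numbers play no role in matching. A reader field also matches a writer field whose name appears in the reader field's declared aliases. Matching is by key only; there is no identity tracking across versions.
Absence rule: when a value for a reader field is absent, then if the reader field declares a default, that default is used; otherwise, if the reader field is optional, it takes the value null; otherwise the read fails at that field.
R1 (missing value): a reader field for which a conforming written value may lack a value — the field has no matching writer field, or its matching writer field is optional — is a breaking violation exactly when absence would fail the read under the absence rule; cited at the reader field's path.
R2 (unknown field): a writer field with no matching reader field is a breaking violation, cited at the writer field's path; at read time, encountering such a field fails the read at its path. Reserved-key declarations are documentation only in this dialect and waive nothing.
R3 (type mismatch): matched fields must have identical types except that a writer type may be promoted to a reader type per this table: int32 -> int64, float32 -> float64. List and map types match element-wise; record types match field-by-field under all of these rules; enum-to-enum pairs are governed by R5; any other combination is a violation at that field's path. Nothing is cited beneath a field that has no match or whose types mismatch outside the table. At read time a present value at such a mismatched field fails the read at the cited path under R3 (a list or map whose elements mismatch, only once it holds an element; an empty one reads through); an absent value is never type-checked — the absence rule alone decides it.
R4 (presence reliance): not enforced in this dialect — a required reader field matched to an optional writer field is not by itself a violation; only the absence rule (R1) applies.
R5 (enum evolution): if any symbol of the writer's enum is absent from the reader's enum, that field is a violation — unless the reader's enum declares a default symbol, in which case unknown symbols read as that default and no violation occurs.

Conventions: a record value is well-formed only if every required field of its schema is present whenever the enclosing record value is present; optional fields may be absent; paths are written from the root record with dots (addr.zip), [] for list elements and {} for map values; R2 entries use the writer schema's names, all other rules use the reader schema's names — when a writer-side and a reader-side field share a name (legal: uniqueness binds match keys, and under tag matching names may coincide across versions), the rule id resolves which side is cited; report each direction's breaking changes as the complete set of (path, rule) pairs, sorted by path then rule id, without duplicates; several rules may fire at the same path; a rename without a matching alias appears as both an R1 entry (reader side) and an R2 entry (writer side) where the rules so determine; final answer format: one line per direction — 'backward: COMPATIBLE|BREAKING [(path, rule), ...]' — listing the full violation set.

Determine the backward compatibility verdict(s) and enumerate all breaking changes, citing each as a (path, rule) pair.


in Account below, arrows point writer -> reader
backward pass over Account, reader schema v2, writer schema v1:
  State -> State, writer required: status aligns to status
  Contact -> Contact, writer required: meta aligns to meta
  float32 -> float32, writer optional: price aligns to price
  bytes -> bytes, writer optional: checksum aligns to checksum
  bytes -> bytes, writer optional: avatar aligns to avatar
  int32 -> int32, writer optional: attempts aligns to attempts
  bool -> bool, writer required: meta.enabled aligns to meta.enabled
  int32 -> int64, writer optional: meta.zip aligns to meta.zip
  string -> string, writer optional: meta.email aligns to meta.email
  bool -> bool, writer required: meta.archived aligns to meta.archived
  breaking: (avatar, R1)
  breaking: (status, R5)
  backward on Account therefore BREAKING (2)
the rest of the Account diff is inert for this question:
  field zip in record Contact: type int32 changed to int64 (its default is dropped) -> fires only in the forward direction of Account, which is not asked here

backward: BREAKING [(avatar, R1), (status, R5)]


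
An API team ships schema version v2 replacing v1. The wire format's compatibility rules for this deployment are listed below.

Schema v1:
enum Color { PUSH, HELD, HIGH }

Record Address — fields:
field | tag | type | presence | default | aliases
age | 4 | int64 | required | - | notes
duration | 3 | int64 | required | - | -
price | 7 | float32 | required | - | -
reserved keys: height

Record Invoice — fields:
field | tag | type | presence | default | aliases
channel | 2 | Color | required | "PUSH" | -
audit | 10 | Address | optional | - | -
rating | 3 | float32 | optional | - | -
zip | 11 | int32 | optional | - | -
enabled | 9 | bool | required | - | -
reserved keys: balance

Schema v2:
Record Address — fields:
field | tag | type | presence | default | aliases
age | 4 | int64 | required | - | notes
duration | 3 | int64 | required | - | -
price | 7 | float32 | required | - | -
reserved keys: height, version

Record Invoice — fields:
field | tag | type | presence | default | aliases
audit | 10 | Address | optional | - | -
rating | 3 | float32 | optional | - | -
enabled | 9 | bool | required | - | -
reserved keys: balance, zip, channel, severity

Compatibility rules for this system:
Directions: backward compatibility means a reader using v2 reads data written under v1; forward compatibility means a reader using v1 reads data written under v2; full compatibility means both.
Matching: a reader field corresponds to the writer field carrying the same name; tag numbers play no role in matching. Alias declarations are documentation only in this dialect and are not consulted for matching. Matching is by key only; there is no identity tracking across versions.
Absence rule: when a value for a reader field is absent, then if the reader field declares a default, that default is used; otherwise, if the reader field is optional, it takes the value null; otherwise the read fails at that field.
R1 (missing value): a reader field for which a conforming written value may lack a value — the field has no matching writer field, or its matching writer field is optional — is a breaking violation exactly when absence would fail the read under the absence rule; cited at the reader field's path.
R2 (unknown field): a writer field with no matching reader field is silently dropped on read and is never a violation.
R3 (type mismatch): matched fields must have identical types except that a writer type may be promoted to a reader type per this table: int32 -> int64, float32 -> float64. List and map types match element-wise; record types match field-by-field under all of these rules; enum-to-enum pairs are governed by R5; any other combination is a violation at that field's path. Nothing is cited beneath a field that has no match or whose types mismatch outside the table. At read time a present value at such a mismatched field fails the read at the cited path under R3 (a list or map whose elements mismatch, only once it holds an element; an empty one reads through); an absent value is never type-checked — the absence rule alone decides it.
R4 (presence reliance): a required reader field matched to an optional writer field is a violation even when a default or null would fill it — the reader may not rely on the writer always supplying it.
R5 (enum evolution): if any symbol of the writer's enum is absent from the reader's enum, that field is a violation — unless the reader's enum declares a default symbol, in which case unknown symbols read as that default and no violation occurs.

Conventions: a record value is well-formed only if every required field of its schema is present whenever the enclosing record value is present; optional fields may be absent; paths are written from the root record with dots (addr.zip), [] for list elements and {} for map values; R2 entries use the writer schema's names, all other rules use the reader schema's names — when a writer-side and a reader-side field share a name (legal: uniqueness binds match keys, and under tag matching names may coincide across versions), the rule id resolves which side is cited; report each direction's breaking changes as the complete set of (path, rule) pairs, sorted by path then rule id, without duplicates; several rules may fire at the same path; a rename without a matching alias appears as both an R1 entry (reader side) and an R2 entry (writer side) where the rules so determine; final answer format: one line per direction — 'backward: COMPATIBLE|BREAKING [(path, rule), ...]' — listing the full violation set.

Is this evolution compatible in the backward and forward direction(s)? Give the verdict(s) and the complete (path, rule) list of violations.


backward: COMPATIBLE []; forward: COMPATIBLE []

in Invoice below, arrows point writer -> reader
backward on Invoice — v2 reading data written by v1:
  Address -> Address, writer optional: audit aligns to audit
  float32 -> float32, writer optional: rating aligns to rating
  bool -> bool, writer required: enabled aligns to enabled
  writer field channel has no reader counterpart
  writer field zip has no reader counterpart
  int64 -> int64, writer required: audit.age aligns to audit.age
  int64 -> int64, writer required: audit.duration aligns to audit.duration
  float32 -> float32, writer required: audit.price aligns to audit.price
  => no violations; backward on Invoice: COMPATIBLE
forward on Invoice — v1 reading data written by v2:
  channel: no writer-side match
  Address -> Address, writer optional: audit aligns to audit
  float32 -> float32, writer optional: rating aligns to rating
  zip: no writer-side match
  bool -> bool, writer required: enabled aligns to enabled
  int64 -> int64, writer required: audit.age aligns to audit.age
  int64 -> int64, writer required: audit.duration aligns to audit.duration
  float32 -> float32, writer required: audit.price aligns to audit.price
  => no violations; forward on Invoice: COMPATIBLE


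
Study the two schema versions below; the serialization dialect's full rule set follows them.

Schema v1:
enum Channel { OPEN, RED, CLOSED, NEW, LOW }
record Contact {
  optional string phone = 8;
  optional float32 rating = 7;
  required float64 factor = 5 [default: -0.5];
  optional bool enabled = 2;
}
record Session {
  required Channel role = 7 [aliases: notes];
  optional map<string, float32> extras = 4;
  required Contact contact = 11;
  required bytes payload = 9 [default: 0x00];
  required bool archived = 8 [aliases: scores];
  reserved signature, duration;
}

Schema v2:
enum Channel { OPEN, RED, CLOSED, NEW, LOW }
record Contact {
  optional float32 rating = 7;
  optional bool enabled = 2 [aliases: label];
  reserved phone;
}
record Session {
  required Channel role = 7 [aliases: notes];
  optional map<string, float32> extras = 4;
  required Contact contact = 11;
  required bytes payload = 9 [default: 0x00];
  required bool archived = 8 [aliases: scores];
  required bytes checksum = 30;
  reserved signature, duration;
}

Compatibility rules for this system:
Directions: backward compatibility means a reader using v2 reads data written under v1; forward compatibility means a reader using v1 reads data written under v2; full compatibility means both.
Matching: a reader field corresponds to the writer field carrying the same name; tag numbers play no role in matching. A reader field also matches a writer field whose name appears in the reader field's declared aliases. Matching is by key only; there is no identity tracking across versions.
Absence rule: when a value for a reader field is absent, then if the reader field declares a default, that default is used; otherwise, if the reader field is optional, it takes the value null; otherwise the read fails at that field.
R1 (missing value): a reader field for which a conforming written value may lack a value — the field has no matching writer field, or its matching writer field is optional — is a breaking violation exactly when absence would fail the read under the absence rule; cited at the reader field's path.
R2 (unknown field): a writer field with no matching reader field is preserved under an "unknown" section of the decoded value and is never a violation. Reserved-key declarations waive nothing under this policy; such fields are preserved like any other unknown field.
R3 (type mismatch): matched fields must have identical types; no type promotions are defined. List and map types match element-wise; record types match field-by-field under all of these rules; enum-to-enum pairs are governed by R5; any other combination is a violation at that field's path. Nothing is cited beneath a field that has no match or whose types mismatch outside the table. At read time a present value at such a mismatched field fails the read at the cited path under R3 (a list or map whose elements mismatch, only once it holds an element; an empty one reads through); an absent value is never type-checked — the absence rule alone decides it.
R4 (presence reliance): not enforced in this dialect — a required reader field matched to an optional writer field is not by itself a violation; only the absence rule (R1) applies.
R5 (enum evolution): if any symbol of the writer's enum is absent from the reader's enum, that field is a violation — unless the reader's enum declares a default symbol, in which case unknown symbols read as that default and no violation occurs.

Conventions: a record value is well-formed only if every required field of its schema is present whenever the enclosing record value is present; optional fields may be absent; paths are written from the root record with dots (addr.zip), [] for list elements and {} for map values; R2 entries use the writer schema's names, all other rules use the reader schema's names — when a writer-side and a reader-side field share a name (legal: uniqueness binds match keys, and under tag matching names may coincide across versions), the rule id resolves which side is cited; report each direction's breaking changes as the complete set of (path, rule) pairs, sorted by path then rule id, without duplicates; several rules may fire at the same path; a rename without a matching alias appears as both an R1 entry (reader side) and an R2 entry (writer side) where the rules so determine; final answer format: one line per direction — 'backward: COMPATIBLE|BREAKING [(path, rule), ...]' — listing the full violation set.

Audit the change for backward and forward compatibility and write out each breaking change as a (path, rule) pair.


the writer's type comes first in each Session pair
backward analysis of Session with v2 as reader and v1 as writer:
  role <- role (Channel -> Channel, writer required)
  extras <- extras (map<string, float32> -> map<string, float32>, writer optional)
  contact <- contact (Contact -> Contact, writer required)
  payload <- payload (bytes -> bytes, writer required)
  archived <- archived (bool -> bool, writer required)
  checksum: no writer-side match
  contact.rating <- contact.rating (float32 -> float32, writer optional)
  contact.enabled <- contact.enabled (bool -> bool, writer optional)
  contact.phone (writer side), unknown to reader
  contact.factor (writer side), unknown to reader
  breaking: (checksum, R1)
  backward on Session therefore BREAKING (1)
forward analysis of Session with v1 as reader and v2 as writer:
  role <- role (Channel -> Channel, writer required)
  extras <- extras (map<string, float32> -> map<string, float32>, writer optional)
  contact <- contact (Contact -> Contact, writer required)
  payload <- payload (bytes -> bytes, writer required)
  archived <- archived (bool -> bool, writer required)
  checksum (writer side), unknown to reader
  contact.phone: no writer-side match
  contact.rating <- contact.rating (float32 -> float32, writer optional)
  contact.factor: no writer-side match
  contact.enabled <- contact.enabled (bool -> bool, writer optional)
  => forward verdict for Session: COMPATIBLE, no violations

backward: BREAKING [(checksum, R1)]; forward: COMPATIBLE []


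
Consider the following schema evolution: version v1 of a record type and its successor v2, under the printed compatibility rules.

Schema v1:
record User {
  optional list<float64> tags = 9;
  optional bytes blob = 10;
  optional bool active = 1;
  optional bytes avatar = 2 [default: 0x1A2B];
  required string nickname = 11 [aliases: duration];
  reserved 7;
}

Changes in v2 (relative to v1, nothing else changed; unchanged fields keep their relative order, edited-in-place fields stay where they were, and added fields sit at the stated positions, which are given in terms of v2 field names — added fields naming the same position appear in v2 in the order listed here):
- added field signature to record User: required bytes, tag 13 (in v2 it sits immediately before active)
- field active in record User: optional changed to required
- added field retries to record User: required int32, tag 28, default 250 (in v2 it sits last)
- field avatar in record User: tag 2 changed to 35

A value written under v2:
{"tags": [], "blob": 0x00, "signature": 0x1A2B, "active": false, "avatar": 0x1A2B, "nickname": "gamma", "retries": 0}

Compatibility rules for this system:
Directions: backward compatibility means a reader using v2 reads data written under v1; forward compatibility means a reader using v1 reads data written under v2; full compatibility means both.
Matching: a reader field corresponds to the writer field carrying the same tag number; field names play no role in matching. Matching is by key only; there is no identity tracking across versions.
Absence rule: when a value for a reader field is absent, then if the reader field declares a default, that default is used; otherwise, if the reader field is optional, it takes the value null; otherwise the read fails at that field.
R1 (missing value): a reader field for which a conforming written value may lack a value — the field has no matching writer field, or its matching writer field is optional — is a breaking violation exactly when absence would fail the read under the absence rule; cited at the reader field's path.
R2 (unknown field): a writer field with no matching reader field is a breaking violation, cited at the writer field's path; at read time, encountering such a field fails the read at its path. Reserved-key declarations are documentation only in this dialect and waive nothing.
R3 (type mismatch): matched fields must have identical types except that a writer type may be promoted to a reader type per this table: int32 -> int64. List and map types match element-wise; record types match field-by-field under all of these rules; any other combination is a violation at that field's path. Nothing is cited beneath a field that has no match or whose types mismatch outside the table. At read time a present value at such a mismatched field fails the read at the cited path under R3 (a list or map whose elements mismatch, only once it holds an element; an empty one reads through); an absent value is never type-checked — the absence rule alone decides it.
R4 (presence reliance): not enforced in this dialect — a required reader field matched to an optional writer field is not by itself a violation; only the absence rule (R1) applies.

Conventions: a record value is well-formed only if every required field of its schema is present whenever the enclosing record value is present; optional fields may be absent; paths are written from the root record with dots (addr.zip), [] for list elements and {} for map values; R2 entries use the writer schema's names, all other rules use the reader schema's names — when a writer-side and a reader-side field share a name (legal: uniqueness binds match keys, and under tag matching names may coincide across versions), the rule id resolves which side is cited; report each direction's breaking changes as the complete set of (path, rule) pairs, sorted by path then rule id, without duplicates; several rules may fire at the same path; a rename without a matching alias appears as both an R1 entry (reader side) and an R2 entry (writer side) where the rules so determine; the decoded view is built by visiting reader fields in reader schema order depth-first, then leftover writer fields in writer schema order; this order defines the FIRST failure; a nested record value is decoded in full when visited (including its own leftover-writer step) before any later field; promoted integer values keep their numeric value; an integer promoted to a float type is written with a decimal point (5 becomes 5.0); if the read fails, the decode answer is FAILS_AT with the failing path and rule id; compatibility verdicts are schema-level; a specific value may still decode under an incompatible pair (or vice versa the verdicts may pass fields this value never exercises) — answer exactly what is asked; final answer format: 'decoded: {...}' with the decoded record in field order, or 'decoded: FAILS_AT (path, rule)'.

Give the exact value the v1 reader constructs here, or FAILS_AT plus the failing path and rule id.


decoded: FAILS_AT (signature, R2)

arrows below run writer -> reader for User
decoding the User value with the v1 reader:
  tags := []
  blob := 0x00
  active := false
  avatar := 0x1A2B (absent -> default)
  nickname := "gamma"
  read fails at signature under R2 (unknown field)
  => FAILS_AT (signature, R2)
ruling out the remaining User differences:
  added field retries to record User: required int32, tag 28, default 250 (in v2 it sits last) -> schema-level compatibility only; this User value's decode is unchanged
  field active in record User: optional changed to required -> schema-level compatibility only; this User value's decode is unchanged
  field avatar in record User: tag 2 changed to 35 -> schema-level compatibility only; this User value's decode is unchanged


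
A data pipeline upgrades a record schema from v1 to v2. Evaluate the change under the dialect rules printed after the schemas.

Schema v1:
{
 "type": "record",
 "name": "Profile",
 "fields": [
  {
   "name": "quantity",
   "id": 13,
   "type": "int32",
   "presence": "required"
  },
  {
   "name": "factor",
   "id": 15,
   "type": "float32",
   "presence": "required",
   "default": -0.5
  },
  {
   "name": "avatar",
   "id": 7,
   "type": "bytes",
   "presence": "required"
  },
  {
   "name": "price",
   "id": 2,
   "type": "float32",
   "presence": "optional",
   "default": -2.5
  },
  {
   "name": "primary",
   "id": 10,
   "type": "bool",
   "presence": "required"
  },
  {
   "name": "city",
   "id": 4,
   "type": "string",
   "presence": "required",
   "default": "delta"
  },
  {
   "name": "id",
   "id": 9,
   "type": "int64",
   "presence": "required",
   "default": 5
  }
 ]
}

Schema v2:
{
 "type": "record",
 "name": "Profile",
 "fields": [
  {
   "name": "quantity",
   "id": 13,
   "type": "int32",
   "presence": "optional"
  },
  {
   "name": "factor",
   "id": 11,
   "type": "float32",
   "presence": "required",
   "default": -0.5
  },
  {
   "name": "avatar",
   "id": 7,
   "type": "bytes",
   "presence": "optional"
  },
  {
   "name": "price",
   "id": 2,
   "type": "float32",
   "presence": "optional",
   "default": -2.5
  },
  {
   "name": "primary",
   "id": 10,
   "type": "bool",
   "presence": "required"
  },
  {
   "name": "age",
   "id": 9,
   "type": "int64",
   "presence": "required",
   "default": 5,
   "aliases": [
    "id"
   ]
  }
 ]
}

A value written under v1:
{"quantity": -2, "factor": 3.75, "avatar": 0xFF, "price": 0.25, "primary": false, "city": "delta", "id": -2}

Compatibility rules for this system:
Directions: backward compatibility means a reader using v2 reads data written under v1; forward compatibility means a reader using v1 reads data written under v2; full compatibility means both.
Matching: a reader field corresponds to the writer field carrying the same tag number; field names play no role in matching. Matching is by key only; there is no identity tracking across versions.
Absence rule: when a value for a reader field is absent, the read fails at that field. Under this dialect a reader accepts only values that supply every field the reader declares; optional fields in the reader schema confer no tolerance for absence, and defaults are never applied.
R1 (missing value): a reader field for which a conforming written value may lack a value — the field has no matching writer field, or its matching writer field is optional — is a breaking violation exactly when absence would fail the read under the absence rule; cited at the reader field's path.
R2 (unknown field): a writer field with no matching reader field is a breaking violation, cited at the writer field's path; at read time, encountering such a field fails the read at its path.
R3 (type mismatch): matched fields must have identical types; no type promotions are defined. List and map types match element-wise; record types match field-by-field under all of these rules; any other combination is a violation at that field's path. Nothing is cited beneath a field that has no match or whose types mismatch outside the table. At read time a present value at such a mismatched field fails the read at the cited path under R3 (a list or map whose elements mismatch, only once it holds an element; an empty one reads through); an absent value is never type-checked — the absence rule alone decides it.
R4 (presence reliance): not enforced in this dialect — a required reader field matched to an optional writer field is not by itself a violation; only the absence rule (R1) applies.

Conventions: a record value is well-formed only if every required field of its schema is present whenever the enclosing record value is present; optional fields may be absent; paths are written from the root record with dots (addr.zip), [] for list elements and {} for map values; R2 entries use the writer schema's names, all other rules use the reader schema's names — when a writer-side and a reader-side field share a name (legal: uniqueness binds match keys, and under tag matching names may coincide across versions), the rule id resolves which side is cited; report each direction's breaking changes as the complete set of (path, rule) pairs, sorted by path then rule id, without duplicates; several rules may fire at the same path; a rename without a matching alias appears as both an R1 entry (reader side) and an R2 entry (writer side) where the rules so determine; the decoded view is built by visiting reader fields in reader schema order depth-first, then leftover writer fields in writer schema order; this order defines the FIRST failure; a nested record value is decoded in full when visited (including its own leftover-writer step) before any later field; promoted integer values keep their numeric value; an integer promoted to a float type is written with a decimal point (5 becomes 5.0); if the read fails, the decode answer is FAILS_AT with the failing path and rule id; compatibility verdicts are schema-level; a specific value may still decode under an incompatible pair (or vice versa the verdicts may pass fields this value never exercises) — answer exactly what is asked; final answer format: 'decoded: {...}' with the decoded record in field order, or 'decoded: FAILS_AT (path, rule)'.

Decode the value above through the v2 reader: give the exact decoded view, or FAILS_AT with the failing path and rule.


the writer's type comes first in each Profile pair
migrating the Profile value to v2:
  quantity := -2
  read fails at factor under R1 (no fill)
  => FAILS_AT (factor, R1)
ruling out the remaining Profile differences:
  removed field city from record Profile -> affects the rule determinations only; this particular Profile value decodes identically
  renamed field id to age in record Profile (alias id declared on the renamed field) -> inert under this dialect — no rule fires on Profile and the result does not move
  field avatar in record Profile: required changed to optional -> affects the rule determinations only; this particular Profile value decodes identically
  field quantity in record Profile: required changed to optional -> affects the rule determinations only; this particular Profile value decodes identically

decoded: FAILS_AT (factor, R1)


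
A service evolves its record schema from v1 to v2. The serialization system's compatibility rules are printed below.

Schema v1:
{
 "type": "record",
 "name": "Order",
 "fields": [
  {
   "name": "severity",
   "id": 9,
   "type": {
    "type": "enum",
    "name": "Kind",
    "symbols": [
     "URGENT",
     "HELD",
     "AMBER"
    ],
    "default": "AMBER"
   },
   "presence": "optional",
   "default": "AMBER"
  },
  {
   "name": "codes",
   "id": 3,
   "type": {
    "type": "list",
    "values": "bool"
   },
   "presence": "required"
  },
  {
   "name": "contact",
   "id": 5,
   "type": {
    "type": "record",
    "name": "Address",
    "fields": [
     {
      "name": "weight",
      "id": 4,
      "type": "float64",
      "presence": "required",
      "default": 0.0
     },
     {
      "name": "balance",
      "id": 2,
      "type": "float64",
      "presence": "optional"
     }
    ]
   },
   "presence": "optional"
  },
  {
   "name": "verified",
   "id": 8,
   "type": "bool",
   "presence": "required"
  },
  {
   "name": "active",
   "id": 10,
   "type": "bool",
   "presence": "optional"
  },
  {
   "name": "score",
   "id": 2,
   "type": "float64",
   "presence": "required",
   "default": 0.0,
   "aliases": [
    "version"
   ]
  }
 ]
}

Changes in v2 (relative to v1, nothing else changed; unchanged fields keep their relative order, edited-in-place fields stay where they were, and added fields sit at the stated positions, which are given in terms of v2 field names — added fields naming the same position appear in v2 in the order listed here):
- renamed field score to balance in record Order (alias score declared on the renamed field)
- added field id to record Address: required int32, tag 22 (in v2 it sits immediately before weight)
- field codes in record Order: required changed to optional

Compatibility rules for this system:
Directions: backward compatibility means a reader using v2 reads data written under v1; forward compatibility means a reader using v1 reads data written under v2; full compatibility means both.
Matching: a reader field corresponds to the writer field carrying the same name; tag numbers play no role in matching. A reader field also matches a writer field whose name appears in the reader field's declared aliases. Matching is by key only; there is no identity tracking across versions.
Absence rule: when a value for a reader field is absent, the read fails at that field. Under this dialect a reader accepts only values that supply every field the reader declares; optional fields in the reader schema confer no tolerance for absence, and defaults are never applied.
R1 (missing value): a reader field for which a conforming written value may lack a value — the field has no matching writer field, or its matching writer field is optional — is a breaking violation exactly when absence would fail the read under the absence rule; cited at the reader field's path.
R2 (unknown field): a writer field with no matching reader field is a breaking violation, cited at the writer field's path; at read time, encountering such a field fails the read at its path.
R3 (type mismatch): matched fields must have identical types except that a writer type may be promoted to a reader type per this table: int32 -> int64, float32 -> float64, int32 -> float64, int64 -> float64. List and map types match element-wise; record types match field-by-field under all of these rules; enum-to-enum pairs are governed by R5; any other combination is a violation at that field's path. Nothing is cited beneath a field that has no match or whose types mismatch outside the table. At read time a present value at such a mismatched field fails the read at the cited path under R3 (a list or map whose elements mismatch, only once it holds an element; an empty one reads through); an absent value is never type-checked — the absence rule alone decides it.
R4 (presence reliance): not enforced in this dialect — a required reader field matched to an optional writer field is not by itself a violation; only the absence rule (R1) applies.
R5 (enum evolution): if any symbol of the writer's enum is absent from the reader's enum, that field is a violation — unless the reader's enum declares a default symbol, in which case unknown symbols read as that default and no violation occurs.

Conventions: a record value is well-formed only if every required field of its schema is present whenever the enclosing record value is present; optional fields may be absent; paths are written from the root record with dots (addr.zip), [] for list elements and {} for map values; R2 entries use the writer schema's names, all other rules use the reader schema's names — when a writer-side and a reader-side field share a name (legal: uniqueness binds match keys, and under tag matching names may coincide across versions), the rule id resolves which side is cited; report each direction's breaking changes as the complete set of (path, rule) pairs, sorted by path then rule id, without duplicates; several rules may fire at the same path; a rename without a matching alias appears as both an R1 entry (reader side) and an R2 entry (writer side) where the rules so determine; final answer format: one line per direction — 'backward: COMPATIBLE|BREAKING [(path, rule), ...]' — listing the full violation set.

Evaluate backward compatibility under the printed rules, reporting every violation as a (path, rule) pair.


the writer's type comes first in each Order pair
backward for Order (reader v2, writer v1):
  severity: paired with writer severity (Kind -> Kind; writer optional)
  codes: paired with writer codes (list<bool> -> list<bool>; writer required)
  contact: paired with writer contact (Address -> Address; writer optional)
  verified: paired with writer verified (bool -> bool; writer required)
  active: paired with writer active (bool -> bool; writer optional)
  balance: paired with writer score (float64 -> float64; writer required)
  contact.id: no writer-side match
  contact.weight: paired with writer contact.weight (float64 -> float64; writer required)
  contact.balance: paired with writer contact.balance (float64 -> float64; writer optional)
  rule R1 violated at active
  rule R1 violated at contact
  rule R1 violated at contact.balance
  rule R1 violated at contact.id
  rule R1 violated at severity
  => backward: BREAKING (5)
remaining Order differences; none change what is asked:
  renamed field score to balance in record Order (alias score declared on the renamed field) -> matters only for Order's forward compatibility — outside the asked direction
  field codes in record Order: required changed to optional -> matters only for Order's forward compatibility — outside the asked direction

backward: BREAKING [(active, R1), (contact, R1), (contact.balance, R1), (contact.id, R1), (severity, R1)]


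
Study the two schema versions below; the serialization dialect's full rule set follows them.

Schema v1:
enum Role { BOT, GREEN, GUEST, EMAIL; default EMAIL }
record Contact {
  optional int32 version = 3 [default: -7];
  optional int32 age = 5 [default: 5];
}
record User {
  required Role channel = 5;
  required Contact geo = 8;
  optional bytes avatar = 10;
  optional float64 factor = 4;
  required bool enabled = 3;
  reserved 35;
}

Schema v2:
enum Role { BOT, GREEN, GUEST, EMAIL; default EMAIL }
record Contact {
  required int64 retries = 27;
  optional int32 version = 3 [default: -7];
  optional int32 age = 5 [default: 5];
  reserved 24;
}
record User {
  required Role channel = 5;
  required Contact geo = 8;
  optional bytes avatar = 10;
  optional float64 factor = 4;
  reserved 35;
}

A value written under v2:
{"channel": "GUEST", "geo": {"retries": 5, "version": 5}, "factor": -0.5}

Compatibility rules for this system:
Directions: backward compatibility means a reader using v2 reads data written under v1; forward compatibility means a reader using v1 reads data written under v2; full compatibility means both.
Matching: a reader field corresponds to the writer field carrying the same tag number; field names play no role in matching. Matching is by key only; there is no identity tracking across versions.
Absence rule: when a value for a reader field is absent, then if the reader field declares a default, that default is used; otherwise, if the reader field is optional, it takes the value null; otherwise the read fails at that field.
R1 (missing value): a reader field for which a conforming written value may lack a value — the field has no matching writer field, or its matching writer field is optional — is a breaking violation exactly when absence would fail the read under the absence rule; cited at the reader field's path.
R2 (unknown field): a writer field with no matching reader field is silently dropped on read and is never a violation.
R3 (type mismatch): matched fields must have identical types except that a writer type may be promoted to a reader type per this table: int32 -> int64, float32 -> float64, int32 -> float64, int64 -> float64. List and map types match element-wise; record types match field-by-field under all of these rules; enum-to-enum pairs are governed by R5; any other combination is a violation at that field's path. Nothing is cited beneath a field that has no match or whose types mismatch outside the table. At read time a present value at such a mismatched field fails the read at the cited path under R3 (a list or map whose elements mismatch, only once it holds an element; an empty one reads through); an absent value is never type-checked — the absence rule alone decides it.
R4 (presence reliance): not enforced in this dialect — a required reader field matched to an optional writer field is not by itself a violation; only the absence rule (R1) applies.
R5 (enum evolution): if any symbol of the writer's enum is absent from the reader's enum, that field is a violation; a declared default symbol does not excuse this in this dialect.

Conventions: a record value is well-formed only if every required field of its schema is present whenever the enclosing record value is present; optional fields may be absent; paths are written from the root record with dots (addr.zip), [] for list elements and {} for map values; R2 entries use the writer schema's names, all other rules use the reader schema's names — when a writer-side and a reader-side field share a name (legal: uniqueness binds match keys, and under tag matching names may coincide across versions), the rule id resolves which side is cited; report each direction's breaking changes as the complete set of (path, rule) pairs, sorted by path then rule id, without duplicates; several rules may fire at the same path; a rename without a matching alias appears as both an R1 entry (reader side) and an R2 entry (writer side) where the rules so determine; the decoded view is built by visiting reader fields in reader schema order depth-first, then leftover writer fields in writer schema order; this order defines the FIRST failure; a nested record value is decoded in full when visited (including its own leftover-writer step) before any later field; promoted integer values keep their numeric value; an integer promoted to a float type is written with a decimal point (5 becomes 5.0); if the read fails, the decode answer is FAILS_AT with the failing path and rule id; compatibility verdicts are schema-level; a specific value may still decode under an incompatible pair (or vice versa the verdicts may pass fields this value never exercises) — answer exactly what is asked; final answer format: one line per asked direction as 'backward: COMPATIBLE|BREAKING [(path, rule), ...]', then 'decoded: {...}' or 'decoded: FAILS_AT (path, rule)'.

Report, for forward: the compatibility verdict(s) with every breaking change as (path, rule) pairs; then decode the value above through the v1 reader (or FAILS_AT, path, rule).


the writer's type comes first in each User pair
forward pass over User, reader schema v1, writer schema v2:
  Role -> Role, writer required: channel aligns to channel
  Contact -> Contact, writer required: geo aligns to geo
  bytes -> bytes, writer optional: avatar aligns to avatar
  float64 -> float64, writer optional: factor aligns to factor
  no writer field matches reader enabled
  int32 -> int32, writer optional: geo.version aligns to geo.version
  int32 -> int32, writer optional: geo.age aligns to geo.age
  geo.retries (writer side), unknown to reader
  violation R1 at enabled
  => forward: BREAKING (1)
decoding the User value with the v1 reader:
  channel := "GUEST"
  geo.version := 5
  geo.age := 5 (absent -> default)
  writer geo.retries: unknown -> dropped
  avatar := null (absent, optional -> null)
  factor := -0.5
  read fails at enabled under R1 (no fill)
  => FAILS_AT (enabled, R1)
remaining User differences; none change what is asked:
  added field retries to record Contact: required int64, tag 27 (in v2 it sits immediately before version) -> matters only for User's backward compatibility — outside the asked direction

forward: BREAKING [(enabled, R1)]; decoded: FAILS_AT (enabled, R1)
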